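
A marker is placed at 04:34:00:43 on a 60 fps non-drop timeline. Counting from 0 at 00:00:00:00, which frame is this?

986443

Total seconds to the label: (4 × 3600 + 34 × 60 + 0) = 16440.
Frame index = 16440 × 60 + 43 = 986443.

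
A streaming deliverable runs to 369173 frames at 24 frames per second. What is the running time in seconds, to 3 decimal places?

15382.208 seconds

Running time = 369173 × 1/24 = 369173/24 s ≈ 15382.208 s.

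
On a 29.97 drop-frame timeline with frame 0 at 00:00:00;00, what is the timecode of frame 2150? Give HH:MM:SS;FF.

00:01:11;22

Ten DF minutes hold 17982 frames, so frame 2150 lies in block 0 (frames 0–17981) with 2150 frames into that block.
The block's first minute is 1800 frames and the rest 1798 each; 2150 frames reaches minute 1, so 0 × 18 + 1 × 2 = 2 labels have been skipped so far.
Adding those back, label number 2150 + 2 = 2152 at 30 labels/s is 71 s + 22 f = 0 h 1 min 11 s frame 22, i.e. 00:01:11;22.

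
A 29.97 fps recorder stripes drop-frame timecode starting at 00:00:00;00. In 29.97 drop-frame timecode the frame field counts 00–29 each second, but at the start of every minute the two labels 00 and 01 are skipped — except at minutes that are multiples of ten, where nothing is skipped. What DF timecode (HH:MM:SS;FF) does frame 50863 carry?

Each 10-minute DF block holds 10 × 60 × 30 − 9 × 2 = 17982 frames. 50863 ÷ 17982 → 2 full blocks, remainder 14899.
Within the partial block the first minute is 1800 frames and each further minute 1798, so 8 further minute boundaries passed. Total skipped labels = 18 × 2 + 2 × 8 = 52.
Non-drop label index = 50863 + 52 = 50915; at 30 labels/s that is 00:28:17:05, i.e. DF 00:28:17;05.

00:28:17;05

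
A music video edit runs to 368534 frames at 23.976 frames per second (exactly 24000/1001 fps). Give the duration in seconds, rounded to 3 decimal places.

Running time = 368534 × 1001/24000 = 184451267/12000 s ≈ 15370.939 s.

15370.939 seconds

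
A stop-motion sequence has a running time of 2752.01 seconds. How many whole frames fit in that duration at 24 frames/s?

66048 frames

Frames = 2752.01 × 24 = 1651206/25 ≈ 66048.2400.
Complete frames: 66048.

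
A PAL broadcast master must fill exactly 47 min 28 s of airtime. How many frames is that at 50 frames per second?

47 min 28 s = 2848 s.
Frames = 2848 × 50 = 142400.

142400 frames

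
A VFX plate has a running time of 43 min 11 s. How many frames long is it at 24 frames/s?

43 min 11 s = 2591 s.
Frames = 2591 × 24 = 62184.

62184 frames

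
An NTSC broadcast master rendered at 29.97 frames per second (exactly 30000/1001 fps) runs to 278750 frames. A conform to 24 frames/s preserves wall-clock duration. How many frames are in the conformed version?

223223 frames

Target frames = source frames × (target rate / source rate) = 278750 × (24)/(30000/1001) = 278750 × 1001/1250 = 223223.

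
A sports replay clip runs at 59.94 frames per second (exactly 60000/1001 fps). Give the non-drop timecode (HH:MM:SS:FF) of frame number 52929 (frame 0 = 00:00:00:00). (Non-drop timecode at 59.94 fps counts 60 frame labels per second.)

52929 ÷ 60 = 882 full seconds, remainder 9 frames.
882 s = 0 h 14 min 42 s.
Timecode: 00:14:42:09.

00:14:42:09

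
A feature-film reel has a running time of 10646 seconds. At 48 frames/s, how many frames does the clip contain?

511008 frames

Frames = 10646 × 48 = 511008.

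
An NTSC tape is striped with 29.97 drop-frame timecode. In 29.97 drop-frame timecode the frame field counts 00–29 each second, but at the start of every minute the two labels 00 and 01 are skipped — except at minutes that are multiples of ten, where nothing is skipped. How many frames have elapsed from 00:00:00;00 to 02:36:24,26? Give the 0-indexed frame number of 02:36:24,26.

281264

Complete 10-minute blocks: 15, each 17982 frames → 269730.
Remaining 6 whole minutes in the current block: 1800 + 5 × 1798 = 10790 frames.
Within the current minute: 24 × 30 + 26 − 2 = 744 (labels ;00/;01 skipped at this minute). Total = 269730 + 10790 + 744 = 281264.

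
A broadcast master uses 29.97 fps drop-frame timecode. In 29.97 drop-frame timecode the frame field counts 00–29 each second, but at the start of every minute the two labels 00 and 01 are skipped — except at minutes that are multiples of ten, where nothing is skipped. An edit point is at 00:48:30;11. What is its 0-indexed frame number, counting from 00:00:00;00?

87223

Complete 10-minute blocks: 4, each 17982 frames → 71928.
Remaining 8 whole minutes in the current block: 1800 + 7 × 1798 = 14386 frames.
Within the current minute: 30 × 30 + 11 − 2 = 909 (labels ;00/;01 skipped at this minute). Total = 71928 + 14386 + 909 = 87223.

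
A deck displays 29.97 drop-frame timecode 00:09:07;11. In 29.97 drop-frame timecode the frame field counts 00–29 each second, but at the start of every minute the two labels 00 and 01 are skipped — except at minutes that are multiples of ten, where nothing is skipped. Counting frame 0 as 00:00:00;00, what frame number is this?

16403

Complete 10-minute blocks: 0, each 17982 frames → 0.
Remaining 9 whole minutes in the current block: 1800 + 8 × 1798 = 16184 frames.
Within the current minute: 7 × 30 + 11 − 2 = 219 (labels ;00/;01 skipped at this minute). Total = 0 + 16184 + 219 = 16403.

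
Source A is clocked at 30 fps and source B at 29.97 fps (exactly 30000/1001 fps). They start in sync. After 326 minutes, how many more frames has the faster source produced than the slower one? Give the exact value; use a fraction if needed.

326 min = 19560 s.
A emits 30 × 19560 = 586800 frames; B emits 30000/1001 × 19560 = 586800000/1001.
Difference = 586800/1001 frames (≈ 586.2138); B is behind A.

586800/1001 frames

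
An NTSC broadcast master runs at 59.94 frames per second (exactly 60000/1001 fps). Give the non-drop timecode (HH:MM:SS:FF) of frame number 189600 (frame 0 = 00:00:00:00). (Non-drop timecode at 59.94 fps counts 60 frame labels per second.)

00:52:40:00

189600 ÷ 60 = 3160 full seconds, remainder 0 frames.
3160 s = 0 h 52 min 40 s.
Timecode: 00:52:40:00.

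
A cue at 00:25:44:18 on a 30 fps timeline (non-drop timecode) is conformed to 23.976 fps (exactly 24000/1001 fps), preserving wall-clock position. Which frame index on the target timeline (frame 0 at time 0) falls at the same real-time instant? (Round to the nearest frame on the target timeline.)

Source frame index: (0×3600 + 25×60 + 44) × 30 + 18 = 46338.
Real time: 46338 / (30) = 7723/5 s.
Target frame: (7723/5) × (24000/1001) = 37070400/1001 ≈ 37033.367 → 37033.

frame 37033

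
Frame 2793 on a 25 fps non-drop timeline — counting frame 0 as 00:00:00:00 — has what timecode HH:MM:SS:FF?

2793 ÷ 25 = 111 full seconds, remainder 18 frames.
111 s = 0 h 1 min 51 s.
Timecode: 00:01:51:18.

00:01:51:18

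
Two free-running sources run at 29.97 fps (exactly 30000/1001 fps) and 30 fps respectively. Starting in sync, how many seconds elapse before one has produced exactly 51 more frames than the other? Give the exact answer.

The gap grows by |30 − 30000/1001| = 30/1001 frames per second.
Time for a 51-frame gap: 51 ÷ (30/1001) = 1701.7 s.

1701.7 seconds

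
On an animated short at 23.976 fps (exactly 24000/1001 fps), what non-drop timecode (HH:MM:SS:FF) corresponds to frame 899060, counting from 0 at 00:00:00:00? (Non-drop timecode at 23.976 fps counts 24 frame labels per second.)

899060 ÷ 24 = 37460 full seconds, remainder 20 frames.
37460 s = 10 h 24 min 20 s.
Timecode: 10:24:20:20.

10:24:20:20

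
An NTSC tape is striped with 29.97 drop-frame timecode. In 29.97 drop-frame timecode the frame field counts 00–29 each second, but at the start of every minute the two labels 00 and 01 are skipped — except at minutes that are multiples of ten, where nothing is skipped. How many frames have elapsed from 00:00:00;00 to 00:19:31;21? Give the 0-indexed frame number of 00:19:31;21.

Complete 10-minute blocks: 1, each 17982 frames → 17982.
Remaining 9 whole minutes in the current block: 1800 + 8 × 1798 = 16184 frames.
Within the current minute: 31 × 30 + 21 − 2 = 949 (labels ;00/;01 skipped at this minute). Total = 17982 + 16184 + 949 = 35115.

35115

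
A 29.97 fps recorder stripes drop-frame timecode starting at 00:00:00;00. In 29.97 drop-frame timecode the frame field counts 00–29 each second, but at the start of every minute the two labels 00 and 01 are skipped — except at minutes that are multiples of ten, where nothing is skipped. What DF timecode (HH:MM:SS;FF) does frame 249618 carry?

02:18:48;28

Each 10-minute DF block holds 10 × 60 × 30 − 9 × 2 = 17982 frames. 249618 ÷ 17982 → 13 full blocks, remainder 15852.
Within the partial block the first minute is 1800 frames and each further minute 1798, so 8 further minute boundaries passed. Total skipped labels = 18 × 13 + 2 × 8 = 250.
Non-drop label index = 249618 + 250 = 249868; at 30 labels/s that is 02:18:48:28, i.e. DF 02:18:48;28.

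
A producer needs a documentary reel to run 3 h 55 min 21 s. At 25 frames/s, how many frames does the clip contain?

3 h 55 min 21 s = 14121 s.
Frames = 14121 × 25 = 353025.

353025 frames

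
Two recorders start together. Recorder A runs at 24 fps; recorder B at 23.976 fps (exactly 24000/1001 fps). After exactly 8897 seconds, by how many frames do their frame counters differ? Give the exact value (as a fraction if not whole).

A emits 24 × 8897 = 213528 frames; B emits 24000/1001 × 8897 = 30504000/143.
Difference = 30504/143 frames (≈ 213.3147); B is behind A.

30504/143 frames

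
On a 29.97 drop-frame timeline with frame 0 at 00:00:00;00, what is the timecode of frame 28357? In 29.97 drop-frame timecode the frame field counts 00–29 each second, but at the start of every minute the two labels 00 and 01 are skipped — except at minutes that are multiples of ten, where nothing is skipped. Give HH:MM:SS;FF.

Ten DF minutes hold 17982 frames, so frame 28357 lies in block 1 (frames 17982–35963) with 10375 frames into that block.
The block's first minute is 1800 frames and the rest 1798 each; 10375 frames reaches minute 5, so 1 × 18 + 5 × 2 = 28 labels have been skipped so far.
Adding those back, label number 28357 + 28 = 28385 at 30 labels/s is 946 s + 5 f = 0 h 15 min 46 s frame 5, i.e. 00:15:46;05.

00:15:46;05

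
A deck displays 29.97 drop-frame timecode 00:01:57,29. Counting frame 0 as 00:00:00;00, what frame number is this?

As if non-drop at 30 labels/s: (0 × 3600 + 1 × 60 + 57) × 30 + 29 = 3539.
Minute boundaries passed: 1; those not divisible by 10: 1 − 0 = 1; dropped labels = 2 × 1 = 2.
Actual frame index = 3539 − 2 = 3537.

3537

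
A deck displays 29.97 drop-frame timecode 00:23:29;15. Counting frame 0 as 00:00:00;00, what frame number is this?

42243

Complete 10-minute blocks: 2, each 17982 frames → 35964.
Remaining 3 whole minutes in the current block: 1800 + 2 × 1798 = 5396 frames.
Within the current minute: 29 × 30 + 15 − 2 = 883 (labels ;00/;01 skipped at this minute). Total = 35964 + 5396 + 883 = 42243.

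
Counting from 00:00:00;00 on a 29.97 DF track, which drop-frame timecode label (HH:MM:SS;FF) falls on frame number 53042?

00:29:29;26

Ten DF minutes hold 17982 frames, so frame 53042 lies in block 2 (frames 35964–53945) with 17078 frames into that block.
The block's first minute is 1800 frames and the rest 1798 each; 17078 frames reaches minute 9, so 2 × 18 + 9 × 2 = 54 labels have been skipped so far.
Adding those back, label number 53042 + 54 = 53096 at 30 labels/s is 1769 s + 26 f = 0 h 29 min 29 s frame 26, i.e. 00:29:29;26.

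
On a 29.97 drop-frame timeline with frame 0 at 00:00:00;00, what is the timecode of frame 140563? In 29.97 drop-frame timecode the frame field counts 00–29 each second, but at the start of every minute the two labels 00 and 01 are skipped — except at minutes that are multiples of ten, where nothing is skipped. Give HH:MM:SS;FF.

Ten DF minutes hold 17982 frames, so frame 140563 lies in block 7 (frames 125874–143855) with 14689 frames into that block.
The block's first minute is 1800 frames and the rest 1798 each; 14689 frames reaches minute 8, so 7 × 18 + 8 × 2 = 142 labels have been skipped so far.
Adding those back, label number 140563 + 142 = 140705 at 30 labels/s is 4690 s + 5 f = 1 h 18 min 10 s frame 5, i.e. 01:18:10;05.

01:18:10;05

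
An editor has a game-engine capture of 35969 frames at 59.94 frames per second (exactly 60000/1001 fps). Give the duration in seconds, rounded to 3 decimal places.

600.083 seconds

Running time = 35969 × 1001/60000 = 36004969/60000 s ≈ 600.083 s.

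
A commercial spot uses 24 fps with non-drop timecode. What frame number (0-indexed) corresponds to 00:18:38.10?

26842

Total seconds to the label: (0 × 3600 + 18 × 60 + 38) = 1118.
Frame index = 1118 × 24 + 10 = 26842.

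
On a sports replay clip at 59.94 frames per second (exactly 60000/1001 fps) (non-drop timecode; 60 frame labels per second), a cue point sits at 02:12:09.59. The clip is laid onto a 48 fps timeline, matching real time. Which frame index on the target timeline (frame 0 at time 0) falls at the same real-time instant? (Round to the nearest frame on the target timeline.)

frame 381020

Source frame index: (2×3600 + 12×60 + 9) × 60 + 59 = 475799.
Real time: 475799 / (60000/1001) = 476274799/60000 s.
Target frame: (476274799/60000) × (48) = 476274799/1250 ≈ 381019.839 → 381020.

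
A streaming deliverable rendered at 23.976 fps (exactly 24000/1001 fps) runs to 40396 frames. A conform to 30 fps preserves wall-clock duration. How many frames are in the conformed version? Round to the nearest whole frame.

Frames at target rate = 40396 × (30) / (24000/1001) = 10109099/200 ≈ 50545.495.
Nearest whole frame: 50545.

50545 frames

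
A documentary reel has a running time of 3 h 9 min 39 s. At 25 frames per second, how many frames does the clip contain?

3 h 9 min 39 s = 11379 s.
Frames = 11379 × 25 = 284475.

284475 frames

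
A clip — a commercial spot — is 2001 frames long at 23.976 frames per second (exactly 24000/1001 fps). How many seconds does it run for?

83.458375 seconds

Running time = 2001 / (24000/1001) = 83.458375 s.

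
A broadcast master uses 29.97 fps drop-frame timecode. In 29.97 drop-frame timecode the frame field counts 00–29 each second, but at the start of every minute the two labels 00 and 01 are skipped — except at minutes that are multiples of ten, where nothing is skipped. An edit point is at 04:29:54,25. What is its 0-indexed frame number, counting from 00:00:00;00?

485359

As if non-drop at 30 labels/s: (4 × 3600 + 29 × 60 + 54) × 30 + 25 = 485845.
Minute boundaries passed: 269; those not divisible by 10: 269 − 26 = 243; dropped labels = 2 × 243 = 486.
Actual frame index = 485845 − 486 = 485359.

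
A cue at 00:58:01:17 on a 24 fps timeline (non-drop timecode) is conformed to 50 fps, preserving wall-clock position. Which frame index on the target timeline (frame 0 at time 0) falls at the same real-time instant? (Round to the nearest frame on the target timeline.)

Source frame index: (0×3600 + 58×60 + 1) × 24 + 17 = 83561.
Real time: 83561 / (24) = 83561/24 s.
Target frame: (83561/24) × (50) = 2089025/12 ≈ 174085.417 → 174085.

frame 174085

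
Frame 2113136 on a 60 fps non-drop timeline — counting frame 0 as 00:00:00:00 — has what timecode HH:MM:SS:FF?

2113136 ÷ 60 = 35218 full seconds, remainder 56 frames.
35218 s = 9 h 46 min 58 s.
Timecode: 09:46:58:56.

09:46:58:56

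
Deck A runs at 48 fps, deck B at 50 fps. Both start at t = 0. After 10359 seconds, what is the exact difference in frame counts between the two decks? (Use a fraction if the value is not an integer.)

A emits 48 × 10359 = 497232 frames; B emits 50 × 10359 = 517950.
Difference = 20718 frames; B is ahead of A.

20718 frames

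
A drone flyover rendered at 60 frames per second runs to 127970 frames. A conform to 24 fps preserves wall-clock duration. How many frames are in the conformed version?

Target frames = source frames × (target rate / source rate) = 127970 × (24)/(60) = 127970 × 2/5 = 51188.

51188 frames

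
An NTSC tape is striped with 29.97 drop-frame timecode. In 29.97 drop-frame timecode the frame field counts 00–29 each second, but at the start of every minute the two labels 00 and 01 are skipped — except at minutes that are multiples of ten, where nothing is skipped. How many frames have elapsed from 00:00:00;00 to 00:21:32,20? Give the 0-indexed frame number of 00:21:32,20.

As if non-drop at 30 labels/s: (0 × 3600 + 21 × 60 + 32) × 30 + 20 = 38780.
Minute boundaries passed: 21; those not divisible by 10: 21 − 2 = 19; dropped labels = 2 × 19 = 38.
Actual frame index = 38780 − 38 = 38742.

38742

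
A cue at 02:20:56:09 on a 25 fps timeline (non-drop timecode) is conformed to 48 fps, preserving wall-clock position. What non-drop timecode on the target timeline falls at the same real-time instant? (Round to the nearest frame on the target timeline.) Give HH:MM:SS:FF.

Source frame index: (2×3600 + 20×60 + 56) × 25 + 9 = 211409.
Real time: 211409 / (25) = 211409/25 s.
Target frame: (211409/25) × (48) = 10147632/25 ≈ 405905.280 → 405905.
At 48 labels/s: frame 405905 → 02:20:56:17.

02:20:56:17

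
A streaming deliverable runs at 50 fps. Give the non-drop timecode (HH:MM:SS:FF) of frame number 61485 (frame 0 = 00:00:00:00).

00:20:29:35

61485 ÷ 50 = 1229 full seconds, remainder 35 frames.
1229 s = 0 h 20 min 29 s.
Timecode: 00:20:29:35.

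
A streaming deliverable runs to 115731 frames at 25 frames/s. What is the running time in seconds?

Running time = 115731 / (25) = 4629.24 s.

4629.24 seconds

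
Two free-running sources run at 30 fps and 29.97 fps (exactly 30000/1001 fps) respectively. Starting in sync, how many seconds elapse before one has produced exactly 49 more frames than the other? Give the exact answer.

49049/30 seconds

The gap grows by |30000/1001 − 30| = 30/1001 frames per second.
Time for a 49-frame gap: 49 ÷ (30/1001) = 49049/30 s.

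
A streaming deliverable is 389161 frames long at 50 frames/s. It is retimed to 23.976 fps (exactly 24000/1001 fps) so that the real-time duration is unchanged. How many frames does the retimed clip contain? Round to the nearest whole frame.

186611 frames

Frames at target rate = 389161 × (24000/1001) / (50) = 186797280/1001 ≈ 186610.669.
Nearest whole frame: 186611.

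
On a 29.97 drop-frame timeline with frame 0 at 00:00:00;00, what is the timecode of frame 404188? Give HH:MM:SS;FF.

Ten DF minutes hold 17982 frames, so frame 404188 lies in block 22 (frames 395604–413585) with 8584 frames into that block.
The block's first minute is 1800 frames and the rest 1798 each; 8584 frames reaches minute 4, so 22 × 18 + 4 × 2 = 404 labels have been skipped so far.
Adding those back, label number 404188 + 404 = 404592 at 30 labels/s is 13486 s + 12 f = 3 h 44 min 46 s frame 12, i.e. 03:44:46;12.

03:44:46;12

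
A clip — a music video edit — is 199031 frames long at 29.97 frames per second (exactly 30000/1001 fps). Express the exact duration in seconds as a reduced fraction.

199230031/30000 seconds

Running time = 199031 ÷ (30000/1001) = 199031 × 1001/30000 = 199230031/30000 s.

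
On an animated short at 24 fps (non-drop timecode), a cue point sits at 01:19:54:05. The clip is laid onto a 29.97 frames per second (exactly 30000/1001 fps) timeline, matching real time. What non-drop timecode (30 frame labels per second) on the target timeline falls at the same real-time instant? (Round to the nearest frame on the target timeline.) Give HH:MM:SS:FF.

01:19:49:13

Source frame index: (1×3600 + 19×60 + 54) × 24 + 5 = 115061.
Real time: 115061 / (24) = 115061/24 s.
Target frame: (115061/24) × (30000/1001) = 143826250/1001 ≈ 143682.567 → 143683.
At 30 labels/s: frame 143683 → 01:19:49:13.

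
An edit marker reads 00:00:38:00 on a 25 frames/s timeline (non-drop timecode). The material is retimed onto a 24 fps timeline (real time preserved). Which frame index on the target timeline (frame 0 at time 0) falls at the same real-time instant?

Source frame index: (0×3600 + 0×60 + 38) × 25 + 0 = 950.
Real time: 950 / (25) = 38 s.
Target frame: (38) × (24) = 912.

frame 912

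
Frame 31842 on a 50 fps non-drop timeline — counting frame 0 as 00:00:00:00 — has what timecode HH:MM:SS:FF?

00:10:36:42

31842 ÷ 50 = 636 full seconds, remainder 42 frames.
636 s = 0 h 10 min 36 s.
Timecode: 00:10:36:42.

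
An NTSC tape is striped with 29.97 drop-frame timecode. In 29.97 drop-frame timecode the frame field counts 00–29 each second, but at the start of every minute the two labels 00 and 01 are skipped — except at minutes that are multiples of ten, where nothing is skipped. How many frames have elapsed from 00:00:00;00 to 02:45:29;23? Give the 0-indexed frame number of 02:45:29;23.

As if non-drop at 30 labels/s: (2 × 3600 + 45 × 60 + 29) × 30 + 23 = 297893.
Minute boundaries passed: 165; those not divisible by 10: 165 − 16 = 149; dropped labels = 2 × 149 = 298.
Actual frame index = 297893 − 298 = 297595.

297595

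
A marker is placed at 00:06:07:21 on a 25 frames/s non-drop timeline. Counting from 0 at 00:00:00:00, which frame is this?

frame 9196

Total seconds to the label: (0 × 3600 + 6 × 60 + 7) = 367.
Frame index = 367 × 25 + 21 = 9196.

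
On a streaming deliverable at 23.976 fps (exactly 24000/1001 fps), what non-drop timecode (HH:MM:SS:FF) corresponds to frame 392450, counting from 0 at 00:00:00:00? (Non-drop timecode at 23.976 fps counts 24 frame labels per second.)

392450 ÷ 24 = 16352 full seconds, remainder 2 frames.
16352 s = 4 h 32 min 32 s.
Timecode: 04:32:32:02.

04:32:32:02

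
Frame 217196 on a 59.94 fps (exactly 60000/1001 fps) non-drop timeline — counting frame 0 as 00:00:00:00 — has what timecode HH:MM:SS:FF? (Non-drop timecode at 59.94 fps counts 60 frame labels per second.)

217196 ÷ 60 = 3619 full seconds, remainder 56 frames.
3619 s = 1 h 0 min 19 s.
Timecode: 01:00:19:56.

01:00:19:56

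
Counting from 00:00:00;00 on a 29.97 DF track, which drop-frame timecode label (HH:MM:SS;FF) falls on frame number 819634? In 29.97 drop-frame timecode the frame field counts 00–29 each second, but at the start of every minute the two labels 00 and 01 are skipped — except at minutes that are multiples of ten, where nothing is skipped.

Each 10-minute DF block holds 10 × 60 × 30 − 9 × 2 = 17982 frames. 819634 ÷ 17982 → 45 full blocks, remainder 10444.
Within the partial block the first minute is 1800 frames and each further minute 1798, so 5 further minute boundaries passed. Total skipped labels = 18 × 45 + 2 × 5 = 820.
Non-drop label index = 819634 + 820 = 820454; at 30 labels/s that is 07:35:48:14, i.e. DF 07:35:48;14.

07:35:48;14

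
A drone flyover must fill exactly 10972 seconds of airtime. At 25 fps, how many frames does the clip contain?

274300 frames

Frames = 10972 × 25 = 274300.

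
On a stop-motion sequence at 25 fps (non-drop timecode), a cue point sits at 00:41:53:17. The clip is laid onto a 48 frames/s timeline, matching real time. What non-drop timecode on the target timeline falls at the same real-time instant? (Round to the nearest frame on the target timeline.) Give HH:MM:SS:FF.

Source frame index: (0×3600 + 41×60 + 53) × 25 + 17 = 62842.
Real time: 62842 / (25) = 62842/25 s.
Target frame: (62842/25) × (48) = 3016416/25 ≈ 120656.640 → 120657.
At 48 labels/s: frame 120657 → 00:41:53:33.

00:41:53:33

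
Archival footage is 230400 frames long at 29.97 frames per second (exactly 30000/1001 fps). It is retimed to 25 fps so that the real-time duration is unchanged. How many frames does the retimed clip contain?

Target frames = source frames × (target rate / source rate) = 230400 × (25)/(30000/1001) = 230400 × 1001/1200 = 192192.

192192 frames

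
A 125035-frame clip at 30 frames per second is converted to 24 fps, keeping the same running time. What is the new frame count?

100028 frames

Target frames = source frames × (target rate / source rate) = 125035 × (24)/(30) = 125035 × 4/5 = 100028.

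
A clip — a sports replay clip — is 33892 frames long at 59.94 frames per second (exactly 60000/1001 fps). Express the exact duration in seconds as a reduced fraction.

8481473/15000 seconds

Running time = 33892 ÷ (60000/1001) = 33892 × 1001/60000 = 8481473/15000 s.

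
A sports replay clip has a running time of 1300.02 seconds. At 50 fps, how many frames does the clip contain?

65001 frames

Frames = 1300.02 × 50 = 65001.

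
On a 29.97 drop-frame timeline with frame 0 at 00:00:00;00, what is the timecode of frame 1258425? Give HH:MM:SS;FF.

Ten DF minutes hold 17982 frames, so frame 1258425 lies in block 69 (frames 1240758–1258739) with 17667 frames into that block.
The block's first minute is 1800 frames and the rest 1798 each; 17667 frames reaches minute 9, so 69 × 18 + 9 × 2 = 1260 labels have been skipped so far.
Adding those back, label number 1258425 + 1260 = 1259685 at 30 labels/s is 41989 s + 15 f = 11 h 39 min 49 s frame 15, i.e. 11:39:49;15.

11:39:49;15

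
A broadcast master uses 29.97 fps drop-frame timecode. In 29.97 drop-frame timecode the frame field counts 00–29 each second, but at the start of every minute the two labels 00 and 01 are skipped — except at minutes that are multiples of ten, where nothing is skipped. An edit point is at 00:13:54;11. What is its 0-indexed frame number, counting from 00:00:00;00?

Complete 10-minute blocks: 1, each 17982 frames → 17982.
Remaining 3 whole minutes in the current block: 1800 + 2 × 1798 = 5396 frames.
Within the current minute: 54 × 30 + 11 − 2 = 1629 (labels ;00/;01 skipped at this minute). Total = 17982 + 5396 + 1629 = 25007.

25007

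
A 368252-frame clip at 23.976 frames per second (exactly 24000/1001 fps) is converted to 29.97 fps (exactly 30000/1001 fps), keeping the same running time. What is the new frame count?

460315 frames

Target frames = source frames × (target rate / source rate) = 368252 × (30000/1001)/(24000/1001) = 368252 × 5/4 = 460315.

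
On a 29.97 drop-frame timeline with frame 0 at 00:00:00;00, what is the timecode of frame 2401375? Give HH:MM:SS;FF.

22:15:25;29

Each 10-minute DF block holds 10 × 60 × 30 − 9 × 2 = 17982 frames. 2401375 ÷ 17982 → 133 full blocks, remainder 9769.
Within the partial block the first minute is 1800 frames and each further minute 1798, so 5 further minute boundaries passed. Total skipped labels = 18 × 133 + 2 × 5 = 2404.
Non-drop label index = 2401375 + 2404 = 2403779; at 30 labels/s that is 22:15:25:29, i.e. DF 22:15:25;29.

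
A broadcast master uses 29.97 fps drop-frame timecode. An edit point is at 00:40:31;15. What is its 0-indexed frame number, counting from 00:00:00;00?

72873

Complete 10-minute blocks: 4, each 17982 frames → 71928.
Remaining 0 whole minutes in the current block: 0 frames.
Within the current minute: 31 × 30 + 15 = 945. Total = 71928 + 0 + 945 = 72873.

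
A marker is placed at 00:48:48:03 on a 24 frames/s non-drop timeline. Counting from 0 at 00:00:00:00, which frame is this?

70275

Total seconds to the label: (0 × 3600 + 48 × 60 + 48) = 2928.
Frame index = 2928 × 24 + 3 = 70275.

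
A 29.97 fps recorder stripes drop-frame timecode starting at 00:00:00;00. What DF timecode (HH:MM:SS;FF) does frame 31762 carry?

Ten DF minutes hold 17982 frames, so frame 31762 lies in block 1 (frames 17982–35963) with 13780 frames into that block.
The block's first minute is 1800 frames and the rest 1798 each; 13780 frames reaches minute 7, so 1 × 18 + 7 × 2 = 32 labels have been skipped so far.
Adding those back, label number 31762 + 32 = 31794 at 30 labels/s is 1059 s + 24 f = 0 h 17 min 39 s frame 24, i.e. 00:17:39;24.

00:17:39;24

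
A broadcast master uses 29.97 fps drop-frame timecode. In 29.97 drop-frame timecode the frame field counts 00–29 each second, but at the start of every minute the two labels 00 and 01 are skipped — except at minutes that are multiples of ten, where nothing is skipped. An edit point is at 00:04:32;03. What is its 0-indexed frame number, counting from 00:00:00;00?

8155

Complete 10-minute blocks: 0, each 17982 frames → 0.
Remaining 4 whole minutes in the current block: 1800 + 3 × 1798 = 7194 frames.
Within the current minute: 32 × 30 + 3 − 2 = 961 (labels ;00/;01 skipped at this minute). Total = 0 + 7194 + 961 = 8155.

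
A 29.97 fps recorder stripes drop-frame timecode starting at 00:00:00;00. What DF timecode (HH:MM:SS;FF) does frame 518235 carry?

Ten DF minutes hold 17982 frames, so frame 518235 lies in block 28 (frames 503496–521477) with 14739 frames into that block.
The block's first minute is 1800 frames and the rest 1798 each; 14739 frames reaches minute 8, so 28 × 18 + 8 × 2 = 520 labels have been skipped so far.
Adding those back, label number 518235 + 520 = 518755 at 30 labels/s is 17291 s + 25 f = 4 h 48 min 11 s frame 25, i.e. 04:48:11;25.

04:48:11;25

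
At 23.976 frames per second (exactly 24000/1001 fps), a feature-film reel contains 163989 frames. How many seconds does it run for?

6839.707875 seconds

Running time = 163989 / (24000/1001) = 6839.707875 s.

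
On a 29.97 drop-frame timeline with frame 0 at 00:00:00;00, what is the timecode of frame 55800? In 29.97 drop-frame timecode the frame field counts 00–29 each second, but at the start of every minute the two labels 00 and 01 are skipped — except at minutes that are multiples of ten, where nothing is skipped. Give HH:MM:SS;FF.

00:31:01;26

Each 10-minute DF block holds 10 × 60 × 30 − 9 × 2 = 17982 frames. 55800 ÷ 17982 → 3 full blocks, remainder 1854.
Within the partial block the first minute is 1800 frames and each further minute 1798, so 1 further minute boundary passed. Total skipped labels = 18 × 3 + 2 × 1 = 56.
Non-drop label index = 55800 + 56 = 55856; at 30 labels/s that is 00:31:01:26, i.e. DF 00:31:01;26.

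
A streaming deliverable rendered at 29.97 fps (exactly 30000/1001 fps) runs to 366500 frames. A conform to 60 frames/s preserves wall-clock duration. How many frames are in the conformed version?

733733 frames

Target frames = source frames × (target rate / source rate) = 366500 × (60)/(30000/1001) = 366500 × 1001/500 = 733733.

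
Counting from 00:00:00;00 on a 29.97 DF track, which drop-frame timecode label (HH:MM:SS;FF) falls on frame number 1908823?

Each 10-minute DF block holds 10 × 60 × 30 − 9 × 2 = 17982 frames. 1908823 ÷ 17982 → 106 full blocks, remainder 2731.
Within the partial block the first minute is 1800 frames and each further minute 1798, so 1 further minute boundary passed. Total skipped labels = 18 × 106 + 2 × 1 = 1910.
Non-drop label index = 1908823 + 1910 = 1910733; at 30 labels/s that is 17:41:31:03, i.e. DF 17:41:31;03.

17:41:31;03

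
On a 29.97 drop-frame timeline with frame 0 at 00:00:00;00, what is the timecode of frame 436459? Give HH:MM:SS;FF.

04:02:43;05

Each 10-minute DF block holds 10 × 60 × 30 − 9 × 2 = 17982 frames. 436459 ÷ 17982 → 24 full blocks, remainder 4891.
Within the partial block the first minute is 1800 frames and each further minute 1798, so 2 further minute boundaries passed. Total skipped labels = 18 × 24 + 2 × 2 = 436.
Non-drop label index = 436459 + 436 = 436895; at 30 labels/s that is 04:02:43:05, i.e. DF 04:02:43;05.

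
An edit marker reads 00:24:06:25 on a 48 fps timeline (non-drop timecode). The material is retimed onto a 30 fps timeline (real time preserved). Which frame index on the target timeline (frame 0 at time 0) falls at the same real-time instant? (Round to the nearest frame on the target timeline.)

Source frame index: (0×3600 + 24×60 + 6) × 48 + 25 = 69433.
Real time: 69433 / (48) = 69433/48 s.
Target frame: (69433/48) × (30) = 347165/8 ≈ 43395.625 → 43396.

frame 43396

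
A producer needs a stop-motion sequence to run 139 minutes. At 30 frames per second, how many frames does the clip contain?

139 min = 8340 s.
Frames = 8340 × 30 = 250200.

250200 frames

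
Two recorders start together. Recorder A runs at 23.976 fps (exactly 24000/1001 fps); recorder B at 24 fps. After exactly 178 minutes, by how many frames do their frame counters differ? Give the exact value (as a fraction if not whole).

256320/1001 frames

178 min = 10680 s.
A emits 24000/1001 × 10680 = 256320000/1001 frames; B emits 24 × 10680 = 256320.
Difference = 256320/1001 frames (≈ 256.0639); B is ahead of A.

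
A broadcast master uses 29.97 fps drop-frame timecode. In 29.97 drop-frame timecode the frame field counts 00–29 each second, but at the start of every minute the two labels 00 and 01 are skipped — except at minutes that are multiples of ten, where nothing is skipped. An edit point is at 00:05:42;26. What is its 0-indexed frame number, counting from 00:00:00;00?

Complete 10-minute blocks: 0, each 17982 frames → 0.
Remaining 5 whole minutes in the current block: 1800 + 4 × 1798 = 8992 frames.
Within the current minute: 42 × 30 + 26 − 2 = 1284 (labels ;00/;01 skipped at this minute). Total = 0 + 8992 + 1284 = 10276.

10276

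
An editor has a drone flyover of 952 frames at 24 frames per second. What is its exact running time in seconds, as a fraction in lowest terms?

119/3 seconds

Running time = 952 ÷ (24) = 952 × 1/24 = 119/3 s.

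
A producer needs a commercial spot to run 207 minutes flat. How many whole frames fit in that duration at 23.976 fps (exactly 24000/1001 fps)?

297782 frames

207 min = 12420 s.
Frames = 12420 × 24000/1001 = 298080000/1001 ≈ 297782.2178.
Complete frames: 297782.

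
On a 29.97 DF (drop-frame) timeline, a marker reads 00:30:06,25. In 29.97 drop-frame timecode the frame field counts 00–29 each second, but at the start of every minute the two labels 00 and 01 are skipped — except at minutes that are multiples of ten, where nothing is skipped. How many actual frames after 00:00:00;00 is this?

Complete 10-minute blocks: 3, each 17982 frames → 53946.
Remaining 0 whole minutes in the current block: 0 frames.
Within the current minute: 6 × 30 + 25 = 205. Total = 53946 + 0 + 205 = 54151.

54151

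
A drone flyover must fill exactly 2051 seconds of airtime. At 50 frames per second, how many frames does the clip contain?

Frames = 2051 × 50 = 102550.

102550 frames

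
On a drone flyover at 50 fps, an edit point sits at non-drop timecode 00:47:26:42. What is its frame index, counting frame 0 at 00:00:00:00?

142342

Total seconds to the label: (0 × 3600 + 47 × 60 + 26) = 2846.
Frame index = 2846 × 50 + 42 = 142342.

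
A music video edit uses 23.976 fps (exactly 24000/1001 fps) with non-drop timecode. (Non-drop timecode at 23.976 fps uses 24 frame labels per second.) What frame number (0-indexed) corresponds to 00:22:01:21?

frame 31725

Total seconds to the label: (0 × 3600 + 22 × 60 + 1) = 1321.
Frame index = 1321 × 24 + 21 = 31725.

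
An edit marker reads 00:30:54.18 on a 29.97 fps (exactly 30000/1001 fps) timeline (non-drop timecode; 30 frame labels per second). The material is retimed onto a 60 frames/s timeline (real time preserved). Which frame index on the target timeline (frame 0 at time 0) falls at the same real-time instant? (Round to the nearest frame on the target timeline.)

frame 111387

Source frame index: (0×3600 + 30×60 + 54) × 30 + 18 = 55638.
Real time: 55638 / (30000/1001) = 9282273/5000 s.
Target frame: (9282273/5000) × (60) = 27846819/250 ≈ 111387.276 → 111387.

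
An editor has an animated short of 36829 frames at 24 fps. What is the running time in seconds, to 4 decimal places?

Running time = 36829 × 1/24 = 36829/24 s ≈ 1534.5417 s.

1534.5417 seconds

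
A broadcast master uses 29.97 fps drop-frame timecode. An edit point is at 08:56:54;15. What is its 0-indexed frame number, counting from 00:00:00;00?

As if non-drop at 30 labels/s: (8 × 3600 + 56 × 60 + 54) × 30 + 15 = 966435.
Minute boundaries passed: 536; those not divisible by 10: 536 − 53 = 483; dropped labels = 2 × 483 = 966.
Actual frame index = 966435 − 966 = 965469.

965469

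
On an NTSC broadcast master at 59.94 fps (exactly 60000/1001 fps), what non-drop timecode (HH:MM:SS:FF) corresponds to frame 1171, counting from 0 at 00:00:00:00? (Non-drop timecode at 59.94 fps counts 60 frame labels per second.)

1171 ÷ 60 = 19 full seconds, remainder 31 frames.
19 s = 0 h 0 min 19 s.
Timecode: 00:00:19:31.

00:00:19:31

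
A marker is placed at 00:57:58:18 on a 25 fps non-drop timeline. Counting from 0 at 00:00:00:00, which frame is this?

Total seconds to the label: (0 × 3600 + 57 × 60 + 58) = 3478.
Frame index = 3478 × 25 + 18 = 86968.

frame 86968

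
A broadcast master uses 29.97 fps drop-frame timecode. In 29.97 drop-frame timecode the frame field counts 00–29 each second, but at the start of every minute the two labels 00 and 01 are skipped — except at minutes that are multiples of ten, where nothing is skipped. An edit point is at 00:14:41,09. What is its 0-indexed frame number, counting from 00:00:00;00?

26413

As if non-drop at 30 labels/s: (0 × 3600 + 14 × 60 + 41) × 30 + 9 = 26439.
Minute boundaries passed: 14; those not divisible by 10: 14 − 1 = 13; dropped labels = 2 × 13 = 26.
Actual frame index = 26439 − 26 = 26413.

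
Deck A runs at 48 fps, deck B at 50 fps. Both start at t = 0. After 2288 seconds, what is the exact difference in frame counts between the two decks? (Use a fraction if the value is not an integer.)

4576 frames

A emits 48 × 2288 = 109824 frames; B emits 50 × 2288 = 114400.
Difference = 4576 frames; B is ahead of A.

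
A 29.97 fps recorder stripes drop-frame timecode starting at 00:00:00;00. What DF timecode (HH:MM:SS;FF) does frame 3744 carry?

Ten DF minutes hold 17982 frames, so frame 3744 lies in block 0 (frames 0–17981) with 3744 frames into that block.
The block's first minute is 1800 frames and the rest 1798 each; 3744 frames reaches minute 2, so 0 × 18 + 2 × 2 = 4 labels have been skipped so far.
Adding those back, label number 3744 + 4 = 3748 at 30 labels/s is 124 s + 28 f = 0 h 2 min 4 s frame 28, i.e. 00:02:04;28.

00:02:04;28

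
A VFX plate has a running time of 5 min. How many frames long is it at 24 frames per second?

7200 frames

5 min = 300 s.
Frames = 300 × 24 = 7200.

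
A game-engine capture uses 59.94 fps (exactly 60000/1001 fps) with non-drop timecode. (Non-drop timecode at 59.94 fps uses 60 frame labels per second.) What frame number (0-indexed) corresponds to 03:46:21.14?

Total seconds to the label: (3 × 3600 + 46 × 60 + 21) = 13581.
Frame index = 13581 × 60 + 14 = 814874.

814874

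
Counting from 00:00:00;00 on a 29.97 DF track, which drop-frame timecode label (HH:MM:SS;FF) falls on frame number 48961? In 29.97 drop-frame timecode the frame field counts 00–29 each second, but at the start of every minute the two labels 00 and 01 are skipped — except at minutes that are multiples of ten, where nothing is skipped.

Ten DF minutes hold 17982 frames, so frame 48961 lies in block 2 (frames 35964–53945) with 12997 frames into that block.
The block's first minute is 1800 frames and the rest 1798 each; 12997 frames reaches minute 7, so 2 × 18 + 7 × 2 = 50 labels have been skipped so far.
Adding those back, label number 48961 + 50 = 49011 at 30 labels/s is 1633 s + 21 f = 0 h 27 min 13 s frame 21, i.e. 00:27:13;21.

00:27:13;21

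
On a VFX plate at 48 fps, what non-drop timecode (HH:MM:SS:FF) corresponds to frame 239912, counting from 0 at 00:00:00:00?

01:23:18:08

239912 ÷ 48 = 4998 full seconds, remainder 8 frames.
4998 s = 1 h 23 min 18 s.
Timecode: 01:23:18:08.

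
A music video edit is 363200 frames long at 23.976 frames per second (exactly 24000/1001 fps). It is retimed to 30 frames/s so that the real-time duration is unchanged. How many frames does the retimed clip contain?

Target frames = source frames × (target rate / source rate) = 363200 × (30)/(24000/1001) = 363200 × 1001/800 = 454454.

454454 frames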